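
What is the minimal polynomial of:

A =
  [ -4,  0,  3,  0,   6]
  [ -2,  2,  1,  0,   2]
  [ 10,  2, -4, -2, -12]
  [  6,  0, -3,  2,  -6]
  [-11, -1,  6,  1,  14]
x^3 - 6*x^2 + 12*x - 8

The characteristic polynomial is χ_A(x) = (x - 2)^5, so the eigenvalues are known. The minimal polynomial is
  m_A(x) = Π_λ (x − λ)^{k_λ}
where k_λ is the size of the *largest* Jordan block for λ (equivalently, the smallest k with (A − λI)^k v = 0 for every generalised eigenvector v of λ).

  λ = 2: largest Jordan block has size 3, contributing (x − 2)^3

So m_A(x) = (x - 2)^3 = x^3 - 6*x^2 + 12*x - 8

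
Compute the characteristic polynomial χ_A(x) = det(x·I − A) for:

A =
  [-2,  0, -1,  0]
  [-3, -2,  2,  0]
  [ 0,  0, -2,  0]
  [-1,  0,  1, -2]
x^4 + 8*x^3 + 24*x^2 + 32*x + 16

Expanding det(x·I − A) (e.g. by cofactor expansion or by noting that A is similar to its Jordan form J, which has the same characteristic polynomial as A) gives
  χ_A(x) = x^4 + 8*x^3 + 24*x^2 + 32*x + 16
which factors as (x + 2)^4. The eigenvalues (with algebraic multiplicities) are λ = -2 with multiplicity 4.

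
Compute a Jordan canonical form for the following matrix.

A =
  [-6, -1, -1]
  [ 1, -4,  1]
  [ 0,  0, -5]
J_2(-5) ⊕ J_1(-5)

The characteristic polynomial is
  det(x·I − A) = x^3 + 15*x^2 + 75*x + 125 = (x + 5)^3

Eigenvalues and multiplicities (the geometric multiplicity of λ is n − rank(A − λI), which equals the number of Jordan blocks for λ):
  λ = -5: algebraic multiplicity = 3, geometric multiplicity = 2

Determining the block sizes for each eigenvalue:
  λ = -5: 2 blocks summing to 3 forces exactly one block of size 2 and the rest size 1 → block sizes [2, 1]

Assembling the blocks gives a Jordan form
J =
  [-5,  1,  0]
  [ 0, -5,  0]
  [ 0,  0, -5]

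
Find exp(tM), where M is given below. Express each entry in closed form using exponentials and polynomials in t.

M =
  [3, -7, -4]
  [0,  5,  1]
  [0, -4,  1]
e^{tM} =
  [exp(3*t), t^2*exp(3*t) - 7*t*exp(3*t), t^2*exp(3*t)/2 - 4*t*exp(3*t)]
  [0, 2*t*exp(3*t) + exp(3*t), t*exp(3*t)]
  [0, -4*t*exp(3*t), -2*t*exp(3*t) + exp(3*t)]

Strategy: write M = P · J · P⁻¹ where J is a Jordan canonical form, so e^{tM} = P · e^{tJ} · P⁻¹, and e^{tJ} can be computed block-by-block.

M has Jordan form
J =
  [3, 1, 0]
  [0, 3, 1]
  [0, 0, 3]
(up to reordering of blocks).

Per-block formulas:
  For a 3×3 Jordan block J_3(3): exp(t · J_3(3)) = e^(3t)·(I + t·N + (t^2/2)·N^2), where N is the 3×3 nilpotent shift.

After assembling e^{tJ} and conjugating by P, we get:

e^{tM} =
  [exp(3*t), t^2*exp(3*t) - 7*t*exp(3*t), t^2*exp(3*t)/2 - 4*t*exp(3*t)]
  [0, 2*t*exp(3*t) + exp(3*t), t*exp(3*t)]
  [0, -4*t*exp(3*t), -2*t*exp(3*t) + exp(3*t)]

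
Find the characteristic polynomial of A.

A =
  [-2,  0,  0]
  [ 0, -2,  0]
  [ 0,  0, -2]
x^3 + 6*x^2 + 12*x + 8

Expanding det(x·I − A) (e.g. by cofactor expansion or by noting that A is similar to its Jordan form J, which has the same characteristic polynomial as A) gives
  χ_A(x) = x^3 + 6*x^2 + 12*x + 8
which factors as (x + 2)^3. The eigenvalues (with algebraic multiplicities) are λ = -2 with multiplicity 3.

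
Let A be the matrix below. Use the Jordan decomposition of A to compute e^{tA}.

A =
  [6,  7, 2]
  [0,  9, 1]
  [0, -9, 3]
e^{tA} =
  [exp(6*t), 3*t^2*exp(6*t)/2 + 7*t*exp(6*t), t^2*exp(6*t)/2 + 2*t*exp(6*t)]
  [0, 3*t*exp(6*t) + exp(6*t), t*exp(6*t)]
  [0, -9*t*exp(6*t), -3*t*exp(6*t) + exp(6*t)]

Strategy: write A = P · J · P⁻¹ where J is a Jordan canonical form, so e^{tA} = P · e^{tJ} · P⁻¹, and e^{tJ} can be computed block-by-block.

A has Jordan form
J =
  [6, 1, 0]
  [0, 6, 1]
  [0, 0, 6]
(up to reordering of blocks).

Per-block formulas:
  For a 3×3 Jordan block J_3(6): exp(t · J_3(6)) = e^(6t)·(I + t·N + (t^2/2)·N^2), where N is the 3×3 nilpotent shift.

After assembling e^{tJ} and conjugating by P, we get:

e^{tA} =
  [exp(6*t), 3*t^2*exp(6*t)/2 + 7*t*exp(6*t), t^2*exp(6*t)/2 + 2*t*exp(6*t)]
  [0, 3*t*exp(6*t) + exp(6*t), t*exp(6*t)]
  [0, -9*t*exp(6*t), -3*t*exp(6*t) + exp(6*t)]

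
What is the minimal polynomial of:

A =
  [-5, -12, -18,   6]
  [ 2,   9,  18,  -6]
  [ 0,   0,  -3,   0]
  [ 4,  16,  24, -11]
x^3 + 7*x^2 + 7*x - 15

The characteristic polynomial is χ_A(x) = (x - 1)*(x + 3)^2*(x + 5), so the eigenvalues are known. The minimal polynomial is
  m_A(x) = Π_λ (x − λ)^{k_λ}
where k_λ is the size of the *largest* Jordan block for λ (equivalently, the smallest k with (A − λI)^k v = 0 for every generalised eigenvector v of λ).

  λ = -5: largest Jordan block has size 1, contributing (x + 5)
  λ = -3: largest Jordan block has size 1, contributing (x + 3)
  λ = 1: largest Jordan block has size 1, contributing (x − 1)

So m_A(x) = (x - 1)*(x + 3)*(x + 5) = x^3 + 7*x^2 + 7*x - 15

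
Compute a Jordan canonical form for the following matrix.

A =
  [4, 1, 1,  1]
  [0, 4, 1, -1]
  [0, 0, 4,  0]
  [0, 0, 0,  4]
J_3(4) ⊕ J_1(4)

The characteristic polynomial is
  det(x·I − A) = x^4 - 16*x^3 + 96*x^2 - 256*x + 256 = (x - 4)^4

Eigenvalues and multiplicities (the geometric multiplicity of λ is n − rank(A − λI), which equals the number of Jordan blocks for λ):
  λ = 4: algebraic multiplicity = 4, geometric multiplicity = 2

Determining the block sizes for each eigenvalue:
  λ = 4: with am = 4 and gm = 2, the partition is not yet determined (e.g. several partitions of 4 into 2 parts exist). Let N = A − (4)·I. Computing rank(N^1) = 2, rank(N^2) = 1, rank(N^3) = 0; the number of blocks of size ≥ j is rank(N^{j−1}) − rank(N^j), giving [2, 1, 1]. So we have 1 block(s) of size 3, 1 block(s) of size 1 → block sizes [3, 1]

Assembling the blocks gives a Jordan form
J =
  [4, 1, 0, 0]
  [0, 4, 1, 0]
  [0, 0, 4, 0]
  [0, 0, 0, 4]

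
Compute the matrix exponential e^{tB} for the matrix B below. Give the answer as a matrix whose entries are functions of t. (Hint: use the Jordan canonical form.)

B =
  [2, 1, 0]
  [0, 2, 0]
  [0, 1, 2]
e^{tB} =
  [exp(2*t), t*exp(2*t), 0]
  [0, exp(2*t), 0]
  [0, t*exp(2*t), exp(2*t)]

Strategy: write B = P · J · P⁻¹ where J is a Jordan canonical form, so e^{tB} = P · e^{tJ} · P⁻¹, and e^{tJ} can be computed block-by-block.

B has Jordan form
J =
  [2, 1, 0]
  [0, 2, 0]
  [0, 0, 2]
(up to reordering of blocks).

Per-block formulas:
  For a 1×1 block at λ = 2: exp(t · [2]) = [e^(2t)].
  For a 2×2 Jordan block J_2(2): exp(t · J_2(2)) = e^(2t)·(I + t·N), where N is the 2×2 nilpotent shift.

After assembling e^{tJ} and conjugating by P, we get:

e^{tB} =
  [exp(2*t), t*exp(2*t), 0]
  [0, exp(2*t), 0]
  [0, t*exp(2*t), exp(2*t)]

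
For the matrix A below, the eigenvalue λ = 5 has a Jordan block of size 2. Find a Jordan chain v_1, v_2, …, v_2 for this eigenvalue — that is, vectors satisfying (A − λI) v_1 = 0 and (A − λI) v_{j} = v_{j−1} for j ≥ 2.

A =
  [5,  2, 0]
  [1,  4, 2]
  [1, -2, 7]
A Jordan chain for λ = 5 of length 2:
v_1 = (2, 0, -1)ᵀ
v_2 = (1, 1, 0)ᵀ

Let N = A − (5)·I. We want v_2 with N^2 v_2 = 0 but N^1 v_2 ≠ 0; then v_{j-1} := N · v_j for j = 2, …, 2.

Pick v_2 = (1, 1, 0)ᵀ.
Then v_1 = N · v_2 = (2, 0, -1)ᵀ.

Sanity check: (A − (5)·I) v_1 = (0, 0, 0)ᵀ = 0. ✓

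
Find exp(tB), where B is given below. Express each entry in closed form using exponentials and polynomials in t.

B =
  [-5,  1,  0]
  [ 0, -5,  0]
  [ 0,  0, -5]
e^{tB} =
  [exp(-5*t), t*exp(-5*t), 0]
  [0, exp(-5*t), 0]
  [0, 0, exp(-5*t)]

Strategy: write B = P · J · P⁻¹ where J is a Jordan canonical form, so e^{tB} = P · e^{tJ} · P⁻¹, and e^{tJ} can be computed block-by-block.

B has Jordan form
J =
  [-5,  1,  0]
  [ 0, -5,  0]
  [ 0,  0, -5]
(up to reordering of blocks).

Per-block formulas:
  For a 1×1 block at λ = -5: exp(t · [-5]) = [e^(-5t)].
  For a 2×2 Jordan block J_2(-5): exp(t · J_2(-5)) = e^(-5t)·(I + t·N), where N is the 2×2 nilpotent shift.

After assembling e^{tJ} and conjugating by P, we get:

e^{tB} =
  [exp(-5*t), t*exp(-5*t), 0]
  [0, exp(-5*t), 0]
  [0, 0, exp(-5*t)]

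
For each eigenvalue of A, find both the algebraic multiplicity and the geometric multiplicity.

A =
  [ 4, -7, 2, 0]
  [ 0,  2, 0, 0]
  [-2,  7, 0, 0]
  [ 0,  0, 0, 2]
λ = 2: alg = 4, geom = 3

Step 1 — factor the characteristic polynomial to read off the algebraic multiplicities:
  χ_A(x) = (x - 2)^4

Step 2 — compute geometric multiplicities via the rank-nullity identity g(λ) = n − rank(A − λI):
  rank(A − (2)·I) = 1, so dim ker(A − (2)·I) = n − 1 = 3

Summary:
  λ = 2: algebraic multiplicity = 4, geometric multiplicity = 3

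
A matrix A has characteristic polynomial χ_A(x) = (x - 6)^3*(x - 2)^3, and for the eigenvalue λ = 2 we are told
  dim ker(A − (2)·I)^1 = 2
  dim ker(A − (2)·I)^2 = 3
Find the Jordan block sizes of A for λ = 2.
Block sizes for λ = 2: [2, 1]

From the dimensions of kernels of powers, the number of Jordan blocks of size at least j is d_j − d_{j−1} where d_j = dim ker(N^j) (with d_0 = 0). Computing the differences gives [2, 1].
The number of blocks of size exactly k is (#blocks of size ≥ k) − (#blocks of size ≥ k + 1), so the partition is: 1 block(s) of size 1, 1 block(s) of size 2.
In nonincreasing order the block sizes are [2, 1].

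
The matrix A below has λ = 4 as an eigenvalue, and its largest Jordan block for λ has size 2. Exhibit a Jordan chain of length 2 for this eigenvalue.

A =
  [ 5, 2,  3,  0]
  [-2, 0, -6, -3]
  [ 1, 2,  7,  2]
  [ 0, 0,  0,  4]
A Jordan chain for λ = 4 of length 2:
v_1 = (1, -2, 1, 0)ᵀ
v_2 = (1, 0, 0, 0)ᵀ

Let N = A − (4)·I. We want v_2 with N^2 v_2 = 0 but N^1 v_2 ≠ 0; then v_{j-1} := N · v_j for j = 2, …, 2.

Pick v_2 = (1, 0, 0, 0)ᵀ.
Then v_1 = N · v_2 = (1, -2, 1, 0)ᵀ.

Sanity check: (A − (4)·I) v_1 = (0, 0, 0, 0)ᵀ = 0. ✓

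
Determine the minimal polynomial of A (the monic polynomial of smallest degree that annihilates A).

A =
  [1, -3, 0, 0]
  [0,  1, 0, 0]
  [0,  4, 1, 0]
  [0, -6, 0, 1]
x^2 - 2*x + 1

The characteristic polynomial is χ_A(x) = (x - 1)^4, so the eigenvalues are known. The minimal polynomial is
  m_A(x) = Π_λ (x − λ)^{k_λ}
where k_λ is the size of the *largest* Jordan block for λ (equivalently, the smallest k with (A − λI)^k v = 0 for every generalised eigenvector v of λ).

  λ = 1: largest Jordan block has size 2, contributing (x − 1)^2

So m_A(x) = (x - 1)^2 = x^2 - 2*x + 1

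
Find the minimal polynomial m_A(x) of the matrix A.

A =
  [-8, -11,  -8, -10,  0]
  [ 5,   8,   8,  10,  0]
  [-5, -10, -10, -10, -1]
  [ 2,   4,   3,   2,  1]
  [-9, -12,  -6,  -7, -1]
x^5 + 9*x^4 + 30*x^3 + 46*x^2 + 33*x + 9

The characteristic polynomial is χ_A(x) = (x + 1)^3*(x + 3)^2, so the eigenvalues are known. The minimal polynomial is
  m_A(x) = Π_λ (x − λ)^{k_λ}
where k_λ is the size of the *largest* Jordan block for λ (equivalently, the smallest k with (A − λI)^k v = 0 for every generalised eigenvector v of λ).

  λ = -3: largest Jordan block has size 2, contributing (x + 3)^2
  λ = -1: largest Jordan block has size 3, contributing (x + 1)^3

So m_A(x) = (x + 1)^3*(x + 3)^2 = x^5 + 9*x^4 + 30*x^3 + 46*x^2 + 33*x + 9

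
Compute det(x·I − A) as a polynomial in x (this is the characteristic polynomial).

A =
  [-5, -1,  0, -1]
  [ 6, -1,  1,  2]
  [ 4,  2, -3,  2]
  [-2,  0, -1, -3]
x^4 + 12*x^3 + 54*x^2 + 108*x + 81

Expanding det(x·I − A) (e.g. by cofactor expansion or by noting that A is similar to its Jordan form J, which has the same characteristic polynomial as A) gives
  χ_A(x) = x^4 + 12*x^3 + 54*x^2 + 108*x + 81
which factors as (x + 3)^4. The eigenvalues (with algebraic multiplicities) are λ = -3 with multiplicity 4.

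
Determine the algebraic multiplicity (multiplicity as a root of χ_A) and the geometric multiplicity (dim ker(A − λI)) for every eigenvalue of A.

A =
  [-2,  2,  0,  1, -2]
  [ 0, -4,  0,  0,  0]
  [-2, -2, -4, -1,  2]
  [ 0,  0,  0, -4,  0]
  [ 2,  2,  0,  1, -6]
λ = -4: alg = 5, geom = 4

Step 1 — factor the characteristic polynomial to read off the algebraic multiplicities:
  χ_A(x) = (x + 4)^5

Step 2 — compute geometric multiplicities via the rank-nullity identity g(λ) = n − rank(A − λI):
  rank(A − (-4)·I) = 1, so dim ker(A − (-4)·I) = n − 1 = 4

Summary:
  λ = -4: algebraic multiplicity = 5, geometric multiplicity = 4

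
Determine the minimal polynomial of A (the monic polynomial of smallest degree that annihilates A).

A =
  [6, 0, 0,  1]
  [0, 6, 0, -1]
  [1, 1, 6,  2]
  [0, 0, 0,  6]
x^2 - 12*x + 36

The characteristic polynomial is χ_A(x) = (x - 6)^4, so the eigenvalues are known. The minimal polynomial is
  m_A(x) = Π_λ (x − λ)^{k_λ}
where k_λ is the size of the *largest* Jordan block for λ (equivalently, the smallest k with (A − λI)^k v = 0 for every generalised eigenvector v of λ).

  λ = 6: largest Jordan block has size 2, contributing (x − 6)^2

So m_A(x) = (x - 6)^2 = x^2 - 12*x + 36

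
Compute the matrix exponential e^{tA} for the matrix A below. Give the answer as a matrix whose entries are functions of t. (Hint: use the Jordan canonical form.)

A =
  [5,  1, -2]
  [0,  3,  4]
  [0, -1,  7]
e^{tA} =
  [exp(5*t), t*exp(5*t), -2*t*exp(5*t)]
  [0, -2*t*exp(5*t) + exp(5*t), 4*t*exp(5*t)]
  [0, -t*exp(5*t), 2*t*exp(5*t) + exp(5*t)]

Strategy: write A = P · J · P⁻¹ where J is a Jordan canonical form, so e^{tA} = P · e^{tJ} · P⁻¹, and e^{tJ} can be computed block-by-block.

A has Jordan form
J =
  [5, 1, 0]
  [0, 5, 0]
  [0, 0, 5]
(up to reordering of blocks).

Per-block formulas:
  For a 2×2 Jordan block J_2(5): exp(t · J_2(5)) = e^(5t)·(I + t·N), where N is the 2×2 nilpotent shift.
  For a 1×1 block at λ = 5: exp(t · [5]) = [e^(5t)].

After assembling e^{tJ} and conjugating by P, we get:

e^{tA} =
  [exp(5*t), t*exp(5*t), -2*t*exp(5*t)]
  [0, -2*t*exp(5*t) + exp(5*t), 4*t*exp(5*t)]
  [0, -t*exp(5*t), 2*t*exp(5*t) + exp(5*t)]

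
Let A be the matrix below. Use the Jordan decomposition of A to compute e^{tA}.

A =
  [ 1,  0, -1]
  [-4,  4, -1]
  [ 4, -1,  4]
e^{tA} =
  [-2*t*exp(3*t) + exp(3*t), t^2*exp(3*t)/2, t^2*exp(3*t)/2 - t*exp(3*t)]
  [-4*t*exp(3*t), t^2*exp(3*t) + t*exp(3*t) + exp(3*t), t^2*exp(3*t) - t*exp(3*t)]
  [4*t*exp(3*t), -t^2*exp(3*t) - t*exp(3*t), -t^2*exp(3*t) + t*exp(3*t) + exp(3*t)]

Strategy: write A = P · J · P⁻¹ where J is a Jordan canonical form, so e^{tA} = P · e^{tJ} · P⁻¹, and e^{tJ} can be computed block-by-block.

A has Jordan form
J =
  [3, 1, 0]
  [0, 3, 1]
  [0, 0, 3]
(up to reordering of blocks).

Per-block formulas:
  For a 3×3 Jordan block J_3(3): exp(t · J_3(3)) = e^(3t)·(I + t·N + (t^2/2)·N^2), where N is the 3×3 nilpotent shift.

After assembling e^{tJ} and conjugating by P, we get:

e^{tA} =
  [-2*t*exp(3*t) + exp(3*t), t^2*exp(3*t)/2, t^2*exp(3*t)/2 - t*exp(3*t)]
  [-4*t*exp(3*t), t^2*exp(3*t) + t*exp(3*t) + exp(3*t), t^2*exp(3*t) - t*exp(3*t)]
  [4*t*exp(3*t), -t^2*exp(3*t) - t*exp(3*t), -t^2*exp(3*t) + t*exp(3*t) + exp(3*t)]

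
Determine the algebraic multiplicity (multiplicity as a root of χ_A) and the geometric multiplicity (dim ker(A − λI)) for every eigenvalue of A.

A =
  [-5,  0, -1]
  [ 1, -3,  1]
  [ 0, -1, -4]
λ = -4: alg = 3, geom = 1

Step 1 — factor the characteristic polynomial to read off the algebraic multiplicities:
  χ_A(x) = (x + 4)^3

Step 2 — compute geometric multiplicities via the rank-nullity identity g(λ) = n − rank(A − λI):
  rank(A − (-4)·I) = 2, so dim ker(A − (-4)·I) = n − 2 = 1

Summary:
  λ = -4: algebraic multiplicity = 3, geometric multiplicity = 1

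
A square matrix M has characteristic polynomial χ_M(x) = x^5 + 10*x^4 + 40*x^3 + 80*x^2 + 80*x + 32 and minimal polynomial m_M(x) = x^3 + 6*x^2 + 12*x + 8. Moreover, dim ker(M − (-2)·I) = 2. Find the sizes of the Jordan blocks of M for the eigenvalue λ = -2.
Block sizes for λ = -2: [3, 2]

Step 1 — from the characteristic polynomial, algebraic multiplicity of λ = -2 is 5. From dim ker(M − (-2)·I) = 2, there are exactly 2 Jordan blocks for λ = -2.
Step 2 — from the minimal polynomial, the factor (x + 2)^3 tells us the largest block for λ = -2 has size 3.
Step 3 — with total size 5, 2 blocks, and largest block 3, the block sizes (in nonincreasing order) are [3, 2].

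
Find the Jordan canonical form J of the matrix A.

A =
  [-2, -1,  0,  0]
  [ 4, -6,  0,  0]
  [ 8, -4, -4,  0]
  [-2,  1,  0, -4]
J_2(-4) ⊕ J_1(-4) ⊕ J_1(-4)

The characteristic polynomial is
  det(x·I − A) = x^4 + 16*x^3 + 96*x^2 + 256*x + 256 = (x + 4)^4

Eigenvalues and multiplicities (the geometric multiplicity of λ is n − rank(A − λI), which equals the number of Jordan blocks for λ):
  λ = -4: algebraic multiplicity = 4, geometric multiplicity = 3

Determining the block sizes for each eigenvalue:
  λ = -4: 3 blocks summing to 4 forces exactly one block of size 2 and the rest size 1 → block sizes [2, 1, 1]

Assembling the blocks gives a Jordan form
J =
  [-4,  1,  0,  0]
  [ 0, -4,  0,  0]
  [ 0,  0, -4,  0]
  [ 0,  0,  0, -4]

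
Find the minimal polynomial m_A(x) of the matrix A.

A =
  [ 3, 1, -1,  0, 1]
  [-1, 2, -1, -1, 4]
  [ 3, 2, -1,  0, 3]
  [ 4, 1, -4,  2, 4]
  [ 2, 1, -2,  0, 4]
x^3 - 6*x^2 + 12*x - 8

The characteristic polynomial is χ_A(x) = (x - 2)^5, so the eigenvalues are known. The minimal polynomial is
  m_A(x) = Π_λ (x − λ)^{k_λ}
where k_λ is the size of the *largest* Jordan block for λ (equivalently, the smallest k with (A − λI)^k v = 0 for every generalised eigenvector v of λ).

  λ = 2: largest Jordan block has size 3, contributing (x − 2)^3

So m_A(x) = (x - 2)^3 = x^3 - 6*x^2 + 12*x - 8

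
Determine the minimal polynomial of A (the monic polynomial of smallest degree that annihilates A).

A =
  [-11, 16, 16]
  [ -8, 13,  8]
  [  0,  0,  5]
x^2 - 2*x - 15

The characteristic polynomial is χ_A(x) = (x - 5)^2*(x + 3), so the eigenvalues are known. The minimal polynomial is
  m_A(x) = Π_λ (x − λ)^{k_λ}
where k_λ is the size of the *largest* Jordan block for λ (equivalently, the smallest k with (A − λI)^k v = 0 for every generalised eigenvector v of λ).

  λ = -3: largest Jordan block has size 1, contributing (x + 3)
  λ = 5: largest Jordan block has size 1, contributing (x − 5)

So m_A(x) = (x - 5)*(x + 3) = x^2 - 2*x - 15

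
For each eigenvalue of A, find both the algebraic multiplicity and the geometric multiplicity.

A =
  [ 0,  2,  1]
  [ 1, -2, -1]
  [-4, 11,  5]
λ = 1: alg = 3, geom = 1

Step 1 — factor the characteristic polynomial to read off the algebraic multiplicities:
  χ_A(x) = (x - 1)^3

Step 2 — compute geometric multiplicities via the rank-nullity identity g(λ) = n − rank(A − λI):
  rank(A − (1)·I) = 2, so dim ker(A − (1)·I) = n − 2 = 1

Summary:
  λ = 1: algebraic multiplicity = 3, geometric multiplicity = 1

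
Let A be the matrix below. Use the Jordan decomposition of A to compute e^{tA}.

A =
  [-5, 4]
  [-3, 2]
e^{tA} =
  [-3*exp(-t) + 4*exp(-2*t), 4*exp(-t) - 4*exp(-2*t)]
  [-3*exp(-t) + 3*exp(-2*t), 4*exp(-t) - 3*exp(-2*t)]

Strategy: write A = P · J · P⁻¹ where J is a Jordan canonical form, so e^{tA} = P · e^{tJ} · P⁻¹, and e^{tJ} can be computed block-by-block.

A has Jordan form
J =
  [-2,  0]
  [ 0, -1]
(up to reordering of blocks).

Per-block formulas:
  For a 1×1 block at λ = -1: exp(t · [-1]) = [e^(-1t)].
  For a 1×1 block at λ = -2: exp(t · [-2]) = [e^(-2t)].

After assembling e^{tJ} and conjugating by P, we get:

e^{tA} =
  [-3*exp(-t) + 4*exp(-2*t), 4*exp(-t) - 4*exp(-2*t)]
  [-3*exp(-t) + 3*exp(-2*t), 4*exp(-t) - 3*exp(-2*t)]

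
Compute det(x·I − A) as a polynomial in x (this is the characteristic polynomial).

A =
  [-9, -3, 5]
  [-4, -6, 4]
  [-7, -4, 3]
x^3 + 12*x^2 + 48*x + 64

Expanding det(x·I − A) (e.g. by cofactor expansion or by noting that A is similar to its Jordan form J, which has the same characteristic polynomial as A) gives
  χ_A(x) = x^3 + 12*x^2 + 48*x + 64
which factors as (x + 4)^3. The eigenvalues (with algebraic multiplicities) are λ = -4 with multiplicity 3.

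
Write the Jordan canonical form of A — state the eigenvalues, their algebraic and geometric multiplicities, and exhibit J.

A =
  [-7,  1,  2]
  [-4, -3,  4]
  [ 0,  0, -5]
J_2(-5) ⊕ J_1(-5)

The characteristic polynomial is
  det(x·I − A) = x^3 + 15*x^2 + 75*x + 125 = (x + 5)^3

Eigenvalues and multiplicities (the geometric multiplicity of λ is n − rank(A − λI), which equals the number of Jordan blocks for λ):
  λ = -5: algebraic multiplicity = 3, geometric multiplicity = 2

Determining the block sizes for each eigenvalue:
  λ = -5: 2 blocks summing to 3 forces exactly one block of size 2 and the rest size 1 → block sizes [2, 1]

Assembling the blocks gives a Jordan form
J =
  [-5,  1,  0]
  [ 0, -5,  0]
  [ 0,  0, -5]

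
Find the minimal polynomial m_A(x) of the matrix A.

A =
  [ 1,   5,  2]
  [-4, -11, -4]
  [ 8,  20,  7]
x^2 + 2*x + 1

The characteristic polynomial is χ_A(x) = (x + 1)^3, so the eigenvalues are known. The minimal polynomial is
  m_A(x) = Π_λ (x − λ)^{k_λ}
where k_λ is the size of the *largest* Jordan block for λ (equivalently, the smallest k with (A − λI)^k v = 0 for every generalised eigenvector v of λ).

  λ = -1: largest Jordan block has size 2, contributing (x + 1)^2

So m_A(x) = (x + 1)^2 = x^2 + 2*x + 1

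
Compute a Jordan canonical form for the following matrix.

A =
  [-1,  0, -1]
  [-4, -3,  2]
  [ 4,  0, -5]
J_2(-3) ⊕ J_1(-3)

The characteristic polynomial is
  det(x·I − A) = x^3 + 9*x^2 + 27*x + 27 = (x + 3)^3

Eigenvalues and multiplicities (the geometric multiplicity of λ is n − rank(A − λI), which equals the number of Jordan blocks for λ):
  λ = -3: algebraic multiplicity = 3, geometric multiplicity = 2

Determining the block sizes for each eigenvalue:
  λ = -3: 2 blocks summing to 3 forces exactly one block of size 2 and the rest size 1 → block sizes [2, 1]

Assembling the blocks gives a Jordan form
J =
  [-3,  1,  0]
  [ 0, -3,  0]
  [ 0,  0, -3]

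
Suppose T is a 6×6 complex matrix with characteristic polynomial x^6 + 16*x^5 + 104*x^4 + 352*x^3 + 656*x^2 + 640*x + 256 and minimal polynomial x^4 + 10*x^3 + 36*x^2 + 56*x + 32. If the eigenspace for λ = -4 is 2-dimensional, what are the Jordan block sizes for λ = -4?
Block sizes for λ = -4: [1, 1]

Step 1 — from the characteristic polynomial, algebraic multiplicity of λ = -4 is 2. From dim ker(T − (-4)·I) = 2, there are exactly 2 Jordan blocks for λ = -4.
Step 2 — from the minimal polynomial, the factor (x + 4) tells us the largest block for λ = -4 has size 1.
Step 3 — with total size 2, 2 blocks, and largest block 1, the block sizes (in nonincreasing order) are [1, 1].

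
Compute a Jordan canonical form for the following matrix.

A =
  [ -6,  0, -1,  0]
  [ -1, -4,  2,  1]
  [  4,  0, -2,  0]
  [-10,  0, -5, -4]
J_2(-4) ⊕ J_2(-4)

The characteristic polynomial is
  det(x·I − A) = x^4 + 16*x^3 + 96*x^2 + 256*x + 256 = (x + 4)^4

Eigenvalues and multiplicities (the geometric multiplicity of λ is n − rank(A − λI), which equals the number of Jordan blocks for λ):
  λ = -4: algebraic multiplicity = 4, geometric multiplicity = 2

Determining the block sizes for each eigenvalue:
  λ = -4: with am = 4 and gm = 2, the partition is not yet determined (e.g. several partitions of 4 into 2 parts exist). Let N = A − (-4)·I. Computing rank(N^1) = 2, rank(N^2) = 0; the number of blocks of size ≥ j is rank(N^{j−1}) − rank(N^j), giving [2, 2]. So we have 2 block(s) of size 2 → block sizes [2, 2]

Assembling the blocks gives a Jordan form
J =
  [-4,  1,  0,  0]
  [ 0, -4,  0,  0]
  [ 0,  0, -4,  1]
  [ 0,  0,  0, -4]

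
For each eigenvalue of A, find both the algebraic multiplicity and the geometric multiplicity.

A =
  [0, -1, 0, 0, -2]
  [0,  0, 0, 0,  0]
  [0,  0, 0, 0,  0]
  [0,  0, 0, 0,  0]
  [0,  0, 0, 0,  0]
λ = 0: alg = 5, geom = 4

Step 1 — factor the characteristic polynomial to read off the algebraic multiplicities:
  χ_A(x) = x^5

Step 2 — compute geometric multiplicities via the rank-nullity identity g(λ) = n − rank(A − λI):
  rank(A − (0)·I) = 1, so dim ker(A − (0)·I) = n − 1 = 4

Summary:
  λ = 0: algebraic multiplicity = 5, geometric multiplicity = 4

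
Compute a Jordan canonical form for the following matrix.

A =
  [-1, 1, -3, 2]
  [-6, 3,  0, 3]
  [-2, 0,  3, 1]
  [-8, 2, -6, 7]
J_2(3) ⊕ J_2(3)

The characteristic polynomial is
  det(x·I − A) = x^4 - 12*x^3 + 54*x^2 - 108*x + 81 = (x - 3)^4

Eigenvalues and multiplicities (the geometric multiplicity of λ is n − rank(A − λI), which equals the number of Jordan blocks for λ):
  λ = 3: algebraic multiplicity = 4, geometric multiplicity = 2

Determining the block sizes for each eigenvalue:
  λ = 3: with am = 4 and gm = 2, the partition is not yet determined (e.g. several partitions of 4 into 2 parts exist). Let N = A − (3)·I. Computing rank(N^1) = 2, rank(N^2) = 0; the number of blocks of size ≥ j is rank(N^{j−1}) − rank(N^j), giving [2, 2]. So we have 2 block(s) of size 2 → block sizes [2, 2]

Assembling the blocks gives a Jordan form
J =
  [3, 1, 0, 0]
  [0, 3, 0, 0]
  [0, 0, 3, 1]
  [0, 0, 0, 3]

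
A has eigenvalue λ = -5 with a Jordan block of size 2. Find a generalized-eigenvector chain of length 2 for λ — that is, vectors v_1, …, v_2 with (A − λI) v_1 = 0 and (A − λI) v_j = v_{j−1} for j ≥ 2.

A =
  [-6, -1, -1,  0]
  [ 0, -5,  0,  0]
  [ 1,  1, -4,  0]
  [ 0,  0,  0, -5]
A Jordan chain for λ = -5 of length 2:
v_1 = (-1, 0, 1, 0)ᵀ
v_2 = (1, 0, 0, 0)ᵀ

Let N = A − (-5)·I. We want v_2 with N^2 v_2 = 0 but N^1 v_2 ≠ 0; then v_{j-1} := N · v_j for j = 2, …, 2.

Pick v_2 = (1, 0, 0, 0)ᵀ.
Then v_1 = N · v_2 = (-1, 0, 1, 0)ᵀ.

Sanity check: (A − (-5)·I) v_1 = (0, 0, 0, 0)ᵀ = 0. ✓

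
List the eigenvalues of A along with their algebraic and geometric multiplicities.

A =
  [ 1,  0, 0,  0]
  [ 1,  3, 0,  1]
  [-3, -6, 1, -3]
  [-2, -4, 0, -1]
λ = 1: alg = 4, geom = 3

Step 1 — factor the characteristic polynomial to read off the algebraic multiplicities:
  χ_A(x) = (x - 1)^4

Step 2 — compute geometric multiplicities via the rank-nullity identity g(λ) = n − rank(A − λI):
  rank(A − (1)·I) = 1, so dim ker(A − (1)·I) = n − 1 = 3

Summary:
  λ = 1: algebraic multiplicity = 4, geometric multiplicity = 3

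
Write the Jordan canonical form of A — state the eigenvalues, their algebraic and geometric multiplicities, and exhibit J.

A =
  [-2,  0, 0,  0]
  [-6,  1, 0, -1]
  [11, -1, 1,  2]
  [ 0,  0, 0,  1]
J_1(-2) ⊕ J_3(1)

The characteristic polynomial is
  det(x·I − A) = x^4 - x^3 - 3*x^2 + 5*x - 2 = (x - 1)^3*(x + 2)

Eigenvalues and multiplicities (the geometric multiplicity of λ is n − rank(A − λI), which equals the number of Jordan blocks for λ):
  λ = -2: algebraic multiplicity = 1, geometric multiplicity = 1
  λ = 1: algebraic multiplicity = 3, geometric multiplicity = 1

Determining the block sizes for each eigenvalue:
  λ = -2: one block (gm = 1), so the single block has size am = 1 → block sizes [1]
  λ = 1: one block (gm = 1), so the single block has size am = 3 → block sizes [3]

Assembling the blocks gives a Jordan form
J =
  [-2, 0, 0, 0]
  [ 0, 1, 1, 0]
  [ 0, 0, 1, 1]
  [ 0, 0, 0, 1]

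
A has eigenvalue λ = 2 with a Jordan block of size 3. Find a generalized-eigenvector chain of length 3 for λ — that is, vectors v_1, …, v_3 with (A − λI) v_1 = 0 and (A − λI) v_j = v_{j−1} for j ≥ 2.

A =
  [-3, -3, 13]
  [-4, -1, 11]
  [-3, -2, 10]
A Jordan chain for λ = 2 of length 3:
v_1 = (-2, -1, -1)ᵀ
v_2 = (-5, -4, -3)ᵀ
v_3 = (1, 0, 0)ᵀ

Let N = A − (2)·I. We want v_3 with N^3 v_3 = 0 but N^2 v_3 ≠ 0; then v_{j-1} := N · v_j for j = 3, …, 2.

Pick v_3 = (1, 0, 0)ᵀ.
Then v_2 = N · v_3 = (-5, -4, -3)ᵀ.
Then v_1 = N · v_2 = (-2, -1, -1)ᵀ.

Sanity check: (A − (2)·I) v_1 = (0, 0, 0)ᵀ = 0. ✓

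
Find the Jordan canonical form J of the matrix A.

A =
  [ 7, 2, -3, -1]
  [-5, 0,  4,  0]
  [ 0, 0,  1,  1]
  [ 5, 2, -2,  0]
J_3(2) ⊕ J_1(2)

The characteristic polynomial is
  det(x·I − A) = x^4 - 8*x^3 + 24*x^2 - 32*x + 16 = (x - 2)^4

Eigenvalues and multiplicities (the geometric multiplicity of λ is n − rank(A − λI), which equals the number of Jordan blocks for λ):
  λ = 2: algebraic multiplicity = 4, geometric multiplicity = 2

Determining the block sizes for each eigenvalue:
  λ = 2: with am = 4 and gm = 2, the partition is not yet determined (e.g. several partitions of 4 into 2 parts exist). Let N = A − (2)·I. Computing rank(N^1) = 2, rank(N^2) = 1, rank(N^3) = 0; the number of blocks of size ≥ j is rank(N^{j−1}) − rank(N^j), giving [2, 1, 1]. So we have 1 block(s) of size 3, 1 block(s) of size 1 → block sizes [3, 1]

Assembling the blocks gives a Jordan form
J =
  [2, 1, 0, 0]
  [0, 2, 1, 0]
  [0, 0, 2, 0]
  [0, 0, 0, 2]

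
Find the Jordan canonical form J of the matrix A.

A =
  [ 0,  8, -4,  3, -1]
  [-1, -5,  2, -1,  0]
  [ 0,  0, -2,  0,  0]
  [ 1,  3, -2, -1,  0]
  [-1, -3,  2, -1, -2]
J_3(-2) ⊕ J_1(-2) ⊕ J_1(-2)

The characteristic polynomial is
  det(x·I − A) = x^5 + 10*x^4 + 40*x^3 + 80*x^2 + 80*x + 32 = (x + 2)^5

Eigenvalues and multiplicities (the geometric multiplicity of λ is n − rank(A − λI), which equals the number of Jordan blocks for λ):
  λ = -2: algebraic multiplicity = 5, geometric multiplicity = 3

Determining the block sizes for each eigenvalue:
  λ = -2: with am = 5 and gm = 3, the partition is not yet determined (e.g. several partitions of 5 into 3 parts exist). Let N = A − (-2)·I. Computing rank(N^1) = 2, rank(N^2) = 1, rank(N^3) = 0; the number of blocks of size ≥ j is rank(N^{j−1}) − rank(N^j), giving [3, 1, 1]. So we have 1 block(s) of size 3, 2 block(s) of size 1 → block sizes [3, 1, 1]

Assembling the blocks gives a Jordan form
J =
  [-2,  1,  0,  0,  0]
  [ 0, -2,  1,  0,  0]
  [ 0,  0, -2,  0,  0]
  [ 0,  0,  0, -2,  0]
  [ 0,  0,  0,  0, -2]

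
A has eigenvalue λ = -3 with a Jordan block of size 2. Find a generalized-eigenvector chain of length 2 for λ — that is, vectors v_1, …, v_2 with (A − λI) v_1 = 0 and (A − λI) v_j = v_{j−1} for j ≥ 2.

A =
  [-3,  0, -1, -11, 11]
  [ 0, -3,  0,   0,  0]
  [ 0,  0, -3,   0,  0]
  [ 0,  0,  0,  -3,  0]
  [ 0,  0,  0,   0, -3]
A Jordan chain for λ = -3 of length 2:
v_1 = (-1, 0, 0, 0, 0)ᵀ
v_2 = (0, 0, 1, 0, 0)ᵀ

Let N = A − (-3)·I. We want v_2 with N^2 v_2 = 0 but N^1 v_2 ≠ 0; then v_{j-1} := N · v_j for j = 2, …, 2.

Pick v_2 = (0, 0, 1, 0, 0)ᵀ.
Then v_1 = N · v_2 = (-1, 0, 0, 0, 0)ᵀ.

Sanity check: (A − (-3)·I) v_1 = (0, 0, 0, 0, 0)ᵀ = 0. ✓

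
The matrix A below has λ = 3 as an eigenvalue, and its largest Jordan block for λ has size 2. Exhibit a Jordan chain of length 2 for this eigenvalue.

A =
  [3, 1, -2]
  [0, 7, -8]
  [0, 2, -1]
A Jordan chain for λ = 3 of length 2:
v_1 = (1, 4, 2)ᵀ
v_2 = (0, 1, 0)ᵀ

Let N = A − (3)·I. We want v_2 with N^2 v_2 = 0 but N^1 v_2 ≠ 0; then v_{j-1} := N · v_j for j = 2, …, 2.

Pick v_2 = (0, 1, 0)ᵀ.
Then v_1 = N · v_2 = (1, 4, 2)ᵀ.

Sanity check: (A − (3)·I) v_1 = (0, 0, 0)ᵀ = 0. ✓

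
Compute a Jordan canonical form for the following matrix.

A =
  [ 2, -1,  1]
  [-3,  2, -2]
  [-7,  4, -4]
J_3(0)

The characteristic polynomial is
  det(x·I − A) = x^3

Eigenvalues and multiplicities (the geometric multiplicity of λ is n − rank(A − λI), which equals the number of Jordan blocks for λ):
  λ = 0: algebraic multiplicity = 3, geometric multiplicity = 1

Determining the block sizes for each eigenvalue:
  λ = 0: one block (gm = 1), so the single block has size am = 3 → block sizes [3]

Assembling the blocks gives a Jordan form
J =
  [0, 1, 0]
  [0, 0, 1]
  [0, 0, 0]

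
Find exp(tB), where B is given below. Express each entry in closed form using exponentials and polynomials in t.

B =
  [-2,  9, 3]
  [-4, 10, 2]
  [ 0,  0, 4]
e^{tB} =
  [-6*t*exp(4*t) + exp(4*t), 9*t*exp(4*t), 3*t*exp(4*t)]
  [-4*t*exp(4*t), 6*t*exp(4*t) + exp(4*t), 2*t*exp(4*t)]
  [0, 0, exp(4*t)]

Strategy: write B = P · J · P⁻¹ where J is a Jordan canonical form, so e^{tB} = P · e^{tJ} · P⁻¹, and e^{tJ} can be computed block-by-block.

B has Jordan form
J =
  [4, 1, 0]
  [0, 4, 0]
  [0, 0, 4]
(up to reordering of blocks).

Per-block formulas:
  For a 2×2 Jordan block J_2(4): exp(t · J_2(4)) = e^(4t)·(I + t·N), where N is the 2×2 nilpotent shift.
  For a 1×1 block at λ = 4: exp(t · [4]) = [e^(4t)].

After assembling e^{tJ} and conjugating by P, we get:

e^{tB} =
  [-6*t*exp(4*t) + exp(4*t), 9*t*exp(4*t), 3*t*exp(4*t)]
  [-4*t*exp(4*t), 6*t*exp(4*t) + exp(4*t), 2*t*exp(4*t)]
  [0, 0, exp(4*t)]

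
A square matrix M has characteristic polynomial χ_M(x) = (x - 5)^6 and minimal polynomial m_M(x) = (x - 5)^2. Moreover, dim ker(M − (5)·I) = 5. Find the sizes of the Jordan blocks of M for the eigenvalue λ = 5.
Block sizes for λ = 5: [2, 1, 1, 1, 1]

Step 1 — from the characteristic polynomial, algebraic multiplicity of λ = 5 is 6. From dim ker(M − (5)·I) = 5, there are exactly 5 Jordan blocks for λ = 5.
Step 2 — from the minimal polynomial, the factor (x − 5)^2 tells us the largest block for λ = 5 has size 2.
Step 3 — with total size 6, 5 blocks, and largest block 2, the block sizes (in nonincreasing order) are [2, 1, 1, 1, 1].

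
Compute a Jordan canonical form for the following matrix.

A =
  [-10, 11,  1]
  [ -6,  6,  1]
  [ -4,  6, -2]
J_3(-2)

The characteristic polynomial is
  det(x·I − A) = x^3 + 6*x^2 + 12*x + 8 = (x + 2)^3

Eigenvalues and multiplicities (the geometric multiplicity of λ is n − rank(A − λI), which equals the number of Jordan blocks for λ):
  λ = -2: algebraic multiplicity = 3, geometric multiplicity = 1

Determining the block sizes for each eigenvalue:
  λ = -2: one block (gm = 1), so the single block has size am = 3 → block sizes [3]

Assembling the blocks gives a Jordan form
J =
  [-2,  1,  0]
  [ 0, -2,  1]
  [ 0,  0, -2]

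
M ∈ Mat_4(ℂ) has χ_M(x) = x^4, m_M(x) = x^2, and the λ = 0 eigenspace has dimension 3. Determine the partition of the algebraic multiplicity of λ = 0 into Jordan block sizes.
Block sizes for λ = 0: [2, 1, 1]

Step 1 — from the characteristic polynomial, algebraic multiplicity of λ = 0 is 4. From dim ker(M − (0)·I) = 3, there are exactly 3 Jordan blocks for λ = 0.
Step 2 — from the minimal polynomial, the factor (x − 0)^2 tells us the largest block for λ = 0 has size 2.
Step 3 — with total size 4, 3 blocks, and largest block 2, the block sizes (in nonincreasing order) are [2, 1, 1].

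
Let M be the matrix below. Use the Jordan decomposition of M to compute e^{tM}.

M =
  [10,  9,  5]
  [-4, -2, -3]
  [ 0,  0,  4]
e^{tM} =
  [6*t*exp(4*t) + exp(4*t), 9*t*exp(4*t), 3*t^2*exp(4*t)/2 + 5*t*exp(4*t)]
  [-4*t*exp(4*t), -6*t*exp(4*t) + exp(4*t), -t^2*exp(4*t) - 3*t*exp(4*t)]
  [0, 0, exp(4*t)]

Strategy: write M = P · J · P⁻¹ where J is a Jordan canonical form, so e^{tM} = P · e^{tJ} · P⁻¹, and e^{tJ} can be computed block-by-block.

M has Jordan form
J =
  [4, 1, 0]
  [0, 4, 1]
  [0, 0, 4]
(up to reordering of blocks).

Per-block formulas:
  For a 3×3 Jordan block J_3(4): exp(t · J_3(4)) = e^(4t)·(I + t·N + (t^2/2)·N^2), where N is the 3×3 nilpotent shift.

After assembling e^{tJ} and conjugating by P, we get:

e^{tM} =
  [6*t*exp(4*t) + exp(4*t), 9*t*exp(4*t), 3*t^2*exp(4*t)/2 + 5*t*exp(4*t)]
  [-4*t*exp(4*t), -6*t*exp(4*t) + exp(4*t), -t^2*exp(4*t) - 3*t*exp(4*t)]
  [0, 0, exp(4*t)]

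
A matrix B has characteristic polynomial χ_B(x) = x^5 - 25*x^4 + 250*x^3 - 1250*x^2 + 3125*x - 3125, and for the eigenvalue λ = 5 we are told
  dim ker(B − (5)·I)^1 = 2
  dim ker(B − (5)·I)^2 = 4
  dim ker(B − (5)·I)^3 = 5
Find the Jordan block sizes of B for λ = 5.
Block sizes for λ = 5: [3, 2]

From the dimensions of kernels of powers, the number of Jordan blocks of size at least j is d_j − d_{j−1} where d_j = dim ker(N^j) (with d_0 = 0). Computing the differences gives [2, 2, 1].
The number of blocks of size exactly k is (#blocks of size ≥ k) − (#blocks of size ≥ k + 1), so the partition is: 1 block(s) of size 2, 1 block(s) of size 3.
In nonincreasing order the block sizes are [3, 2].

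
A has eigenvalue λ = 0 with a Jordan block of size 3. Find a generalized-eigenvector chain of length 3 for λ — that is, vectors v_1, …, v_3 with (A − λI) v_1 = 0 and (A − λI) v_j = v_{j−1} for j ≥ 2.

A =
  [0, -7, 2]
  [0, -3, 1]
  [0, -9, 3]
A Jordan chain for λ = 0 of length 3:
v_1 = (3, 0, 0)ᵀ
v_2 = (-7, -3, -9)ᵀ
v_3 = (0, 1, 0)ᵀ

Let N = A − (0)·I. We want v_3 with N^3 v_3 = 0 but N^2 v_3 ≠ 0; then v_{j-1} := N · v_j for j = 3, …, 2.

Pick v_3 = (0, 1, 0)ᵀ.
Then v_2 = N · v_3 = (-7, -3, -9)ᵀ.
Then v_1 = N · v_2 = (3, 0, 0)ᵀ.

Sanity check: (A − (0)·I) v_1 = (0, 0, 0)ᵀ = 0. ✓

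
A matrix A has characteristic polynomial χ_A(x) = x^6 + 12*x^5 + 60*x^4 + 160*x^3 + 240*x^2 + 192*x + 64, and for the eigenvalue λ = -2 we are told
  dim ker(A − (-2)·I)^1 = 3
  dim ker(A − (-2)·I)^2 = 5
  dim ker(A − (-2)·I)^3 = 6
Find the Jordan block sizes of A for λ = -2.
Block sizes for λ = -2: [3, 2, 1]

From the dimensions of kernels of powers, the number of Jordan blocks of size at least j is d_j − d_{j−1} where d_j = dim ker(N^j) (with d_0 = 0). Computing the differences gives [3, 2, 1].
The number of blocks of size exactly k is (#blocks of size ≥ k) − (#blocks of size ≥ k + 1), so the partition is: 1 block(s) of size 1, 1 block(s) of size 2, 1 block(s) of size 3.
In nonincreasing order the block sizes are [3, 2, 1].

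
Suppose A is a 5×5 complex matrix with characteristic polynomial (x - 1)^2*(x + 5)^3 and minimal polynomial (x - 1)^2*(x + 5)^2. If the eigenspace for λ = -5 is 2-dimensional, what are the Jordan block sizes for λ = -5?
Block sizes for λ = -5: [2, 1]

Step 1 — from the characteristic polynomial, algebraic multiplicity of λ = -5 is 3. From dim ker(A − (-5)·I) = 2, there are exactly 2 Jordan blocks for λ = -5.
Step 2 — from the minimal polynomial, the factor (x + 5)^2 tells us the largest block for λ = -5 has size 2.
Step 3 — with total size 3, 2 blocks, and largest block 2, the block sizes (in nonincreasing order) are [2, 1].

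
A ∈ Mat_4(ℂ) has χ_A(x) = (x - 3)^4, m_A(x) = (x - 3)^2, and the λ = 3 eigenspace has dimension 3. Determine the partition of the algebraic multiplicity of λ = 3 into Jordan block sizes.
Block sizes for λ = 3: [2, 1, 1]

Step 1 — from the characteristic polynomial, algebraic multiplicity of λ = 3 is 4. From dim ker(A − (3)·I) = 3, there are exactly 3 Jordan blocks for λ = 3.
Step 2 — from the minimal polynomial, the factor (x − 3)^2 tells us the largest block for λ = 3 has size 2.
Step 3 — with total size 4, 3 blocks, and largest block 2, the block sizes (in nonincreasing order) are [2, 1, 1].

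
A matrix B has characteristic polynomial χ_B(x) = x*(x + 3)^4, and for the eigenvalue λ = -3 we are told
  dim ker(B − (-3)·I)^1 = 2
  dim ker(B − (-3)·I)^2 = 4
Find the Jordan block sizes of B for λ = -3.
Block sizes for λ = -3: [2, 2]

From the dimensions of kernels of powers, the number of Jordan blocks of size at least j is d_j − d_{j−1} where d_j = dim ker(N^j) (with d_0 = 0). Computing the differences gives [2, 2].
The number of blocks of size exactly k is (#blocks of size ≥ k) − (#blocks of size ≥ k + 1), so the partition is: 2 block(s) of size 2.
In nonincreasing order the block sizes are [2, 2].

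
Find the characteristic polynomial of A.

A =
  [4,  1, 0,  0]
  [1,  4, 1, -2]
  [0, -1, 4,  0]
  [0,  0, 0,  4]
x^4 - 16*x^3 + 96*x^2 - 256*x + 256

Expanding det(x·I − A) (e.g. by cofactor expansion or by noting that A is similar to its Jordan form J, which has the same characteristic polynomial as A) gives
  χ_A(x) = x^4 - 16*x^3 + 96*x^2 - 256*x + 256
which factors as (x - 4)^4. The eigenvalues (with algebraic multiplicities) are λ = 4 with multiplicity 4.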